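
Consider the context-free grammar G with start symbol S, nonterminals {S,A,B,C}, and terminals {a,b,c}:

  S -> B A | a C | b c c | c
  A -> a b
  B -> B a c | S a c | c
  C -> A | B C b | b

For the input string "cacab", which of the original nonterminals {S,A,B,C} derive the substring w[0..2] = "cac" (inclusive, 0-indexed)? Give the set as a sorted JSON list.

CNF form of G:
  S -> B A | T0 C | T1 X6 | c
  A -> T0 T1
  B -> B X3 | S X4 | c
  C -> B X5 | T0 T1 | b
  T0 -> a
  T1 -> b
  T2 -> c
  X3 -> T0 T2
  X4 -> T0 T2
  X5 -> C T1
  X6 -> T2 T2

CYK table (by increasing span), restricted to cells inside w[0..2]:
  cell(0,0) c: {B,S,T2}  orig:{B,S}
  cell(1,1) a: {T0}  orig:{}
  cell(2,2) c: {B,S,T2}  orig:{B,S}
  cell(0,1) ca: ∅
  cell(1,2) ac: {X3,X4}  orig:{}
  cell(0,2) cac: {B}

Original NTs in T[0,2] deriving "cac": ["B"]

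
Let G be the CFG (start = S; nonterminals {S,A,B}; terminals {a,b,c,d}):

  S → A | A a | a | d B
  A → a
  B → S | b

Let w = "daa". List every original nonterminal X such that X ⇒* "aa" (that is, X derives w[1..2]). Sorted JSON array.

Convert to CNF:
  S -> A T0 | T1 B | a
  A -> a
  B -> A T0 | T1 B | a | b
  T0 -> a
  T1 -> d

CYK table (by increasing span), restricted to cells inside w[1..2]:
  [1..1]={A,B,S,T0}  "a"  orig:{A,B,S}
  [2..2]={A,B,S,T0}  "a"  orig:{A,B,S}
  [1..2]={B,S}  "aa"

Original NTs in T[1,2] deriving "aa": ["B", "S"]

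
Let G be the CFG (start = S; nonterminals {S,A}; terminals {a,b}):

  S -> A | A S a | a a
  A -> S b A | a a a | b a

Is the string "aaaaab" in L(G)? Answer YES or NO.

CNF form of G:
  S -> A X4 | S X5 | T0 T1 | T1 T1 | T1 X6
  A -> S X2 | T0 T1 | T1 X3
  T0 -> b
  T1 -> a
  X2 -> T0 A
  X3 -> T1 T1
  X4 -> S T1
  X5 -> T0 A
  X6 -> T1 T1

Fill CYK table bottom-up:
  cell(0,0) a: {T1}  orig:{}
  cell(1,1) a: {T1}  orig:{}
  cell(2,2) a: {T1}  orig:{}
  cell(3,3) a: {T1}  orig:{}
  cell(4,4) a: {T1}  orig:{}
  cell(5,5) b: {T0}  orig:{}
  cell(0,1) aa: {S,X3,X6}  orig:{S}
  cell(1,2) aa: {S,X3,X6}  orig:{S}
  cell(2,3) aa: {S,X3,X6}  orig:{S}
  cell(3,4) aa: {S,X3,X6}  orig:{S}
  cell(4,5) ab: ∅
  cell(0,2) aaa: {A,S,X4}  orig:{A,S}
  cell(1,3) aaa: {A,S,X4}  orig:{A,S}
  cell(2,4) aaa: {A,S,X4}  orig:{A,S}
  cell(3,5) aab: ∅
  cell(0,3) aaaa: {X4}  orig:{}
  cell(1,4) aaaa: {X4}  orig:{}
  cell(2,5) aaab: ∅
  cell(0,4) aaaaa: ∅
  cell(1,5) aaaab: ∅
  cell(0,5) aaaaab: ∅

S ∉ T[0,5] ⇒ NO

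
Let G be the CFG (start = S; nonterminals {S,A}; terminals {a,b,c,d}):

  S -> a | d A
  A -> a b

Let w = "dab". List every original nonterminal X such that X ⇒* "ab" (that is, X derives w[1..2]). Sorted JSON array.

CNF form of G:
  S -> T2 A | a
  A -> T0 T1
  T0 -> a
  T1 -> b
  T2 -> d

CYK table (by increasing span), restricted to cells inside w[1..2]:
  [1..1]={S,T0}  "a"  orig:{S}
  [2..2]={T1}  "b"  orig:{}
  [1..2]={A}  "ab"

Original NTs in T[1,2] deriving "ab": ["A"]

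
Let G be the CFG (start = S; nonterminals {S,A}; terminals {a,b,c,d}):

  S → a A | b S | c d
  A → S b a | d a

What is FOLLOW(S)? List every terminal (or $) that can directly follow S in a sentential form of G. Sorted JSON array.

FIRST sets, iterate to fixpoint:
round 1:
  A via A→d a: +{d}
  S via S→a A: +{a}
  S via S→b S: +{b}
  S via S→c d: +{c}
  FIRST[S]={a,b,c}  FIRST[A]={d}
round 2:
  A via A→S b a: +{a,b,c}
  FIRST[S]={a,b,c}  FIRST[A]={a,b,c,d}
round 3: — fixpoint
  FIRST[S]={a,b,c}  FIRST[A]={a,b,c,d}

Compute FOLLOW by fixpoint:
FOLLOW(S) := {$}
iter 1:
  A→S b a: FOLLOW(S) ⊇ FIRST(b) = {b}; new: +{b}
  S→a A: FOLLOW(A) ⊇ FOLLOW(S) ⊇ {$,b}; new: +{$,b}
  FOLLOW(S)={$,b}  FOLLOW(A)={$,b}
iter 2: — fixpoint
  FOLLOW(S)={$,b}  FOLLOW(A)={$,b}

FOLLOW(S) = ["$", "b"]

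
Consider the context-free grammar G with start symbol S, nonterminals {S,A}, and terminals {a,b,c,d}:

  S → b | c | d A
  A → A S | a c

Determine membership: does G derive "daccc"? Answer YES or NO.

CNF form of G:
  S -> T2 A | b | c
  A -> A S | T0 T1
  T0 -> a
  T1 -> c
  T2 -> d

CYK fill:
  T[0,0] 'd' = {T2}  orig:{}
  T[1,1] 'a' = {T0}  orig:{}
  T[2,2] 'c' = {S,T1}  orig:{S}
  T[3,3] 'c' = {S,T1}  orig:{S}
  T[4,4] 'c' = {S,T1}  orig:{S}
  T[0,1] 'da' = ∅
  T[1,2] 'ac' = {A}
  T[2,3] 'cc' = ∅
  T[3,4] 'cc' = ∅
  T[0,2] 'dac' = {S}
  T[1,3] 'acc' = {A}
  T[2,4] 'ccc' = ∅
  T[0,3] 'dacc' = {S}
  T[1,4] 'accc' = {A}
  T[0,4] 'daccc' = {S}

S ∈ T[0,4] ⇒ YES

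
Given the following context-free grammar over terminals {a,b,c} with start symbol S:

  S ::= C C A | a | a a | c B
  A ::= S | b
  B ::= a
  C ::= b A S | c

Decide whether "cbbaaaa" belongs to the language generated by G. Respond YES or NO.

CNF form of G:
  S -> C X5 | T0 T0 | T1 B | a
  A -> C X3 | T0 T0 | T1 B | a | b
  B -> a
  C -> T2 X4 | c
  T0 -> a
  T1 -> c
  T2 -> b
  X3 -> C A
  X4 -> A S
  X5 -> C A

Fill CYK table bottom-up:
  T[0,0] 'c' = {C,T1}  orig:{C}
  T[1,1] 'b' = {A,T2}  orig:{A}
  T[2,2] 'b' = {A,T2}  orig:{A}
  T[3,3] 'a' = {A,B,S,T0}  orig:{A,B,S}
  T[4,4] 'a' = {A,B,S,T0}  orig:{A,B,S}
  T[5,5] 'a' = {A,B,S,T0}  orig:{A,B,S}
  T[6,6] 'a' = {A,B,S,T0}  orig:{A,B,S}
  T[0,1] 'cb' = {X3,X5}  orig:{}
  T[1,2] 'bb' = ∅
  T[2,3] 'ba' = {X4}  orig:{}
  T[3,4] 'aa' = {A,S,X4}  orig:{A,S}
  T[4,5] 'aa' = {A,S,X4}  orig:{A,S}
  T[5,6] 'aa' = {A,S,X4}  orig:{A,S}
  T[0,2] 'cbb' = ∅
  T[1,3] 'bba' = {C}
  T[2,4] 'baa' = {C,X4}  orig:{C}
  T[3,5] 'aaa' = {X4}  orig:{}
  T[4,6] 'aaa' = {X4}  orig:{}
  T[0,3] 'cbba' = ∅
  T[1,4] 'bbaa' = {C,X3,X5}  orig:{C}
  T[2,5] 'baaa' = {C,X3,X5}  orig:{C}
  T[3,6] 'aaaa' = {X4}  orig:{}
  T[0,4] 'cbbaa' = {A,S}
  T[1,5] 'bbaaa' = {X3,X5}  orig:{}
  T[2,6] 'baaaa' = {C,X3,X5}  orig:{C}
  T[0,5] 'cbbaaa' = {A,S,X4}  orig:{A,S}
  T[1,6] 'bbaaaa' = {X3,X5}  orig:{}
  T[0,6] 'cbbaaaa' = {A,S,X4}  orig:{A,S}

S ∈ T[0,6] ⇒ YES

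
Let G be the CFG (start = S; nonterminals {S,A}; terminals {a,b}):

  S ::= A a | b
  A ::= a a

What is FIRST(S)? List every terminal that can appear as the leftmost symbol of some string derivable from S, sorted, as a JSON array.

Compute FIRST by fixpoint:
round 1:
  A via A→a a: +{a}
  S via S→A a: +{a}
  S via S→b: +{b}
  FIRST(S)={a,b}  FIRST(A)={a}
round 2: (no change)
  FIRST(S)={a,b}  FIRST(A)={a}

FIRST(S) = ["a", "b"]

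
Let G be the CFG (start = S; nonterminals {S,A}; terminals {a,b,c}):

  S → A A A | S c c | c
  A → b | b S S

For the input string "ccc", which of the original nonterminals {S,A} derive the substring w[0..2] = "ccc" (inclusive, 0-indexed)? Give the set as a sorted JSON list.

CNF form of G:
  S -> A X3 | S X4 | c
  A -> T0 X2 | b
  T0 -> b
  T1 -> c
  X2 -> S S
  X3 -> A A
  X4 -> T1 T1

CYK table (by increasing span), restricted to cells inside w[0..2]:
  [0..0]={S,T1}  "c"  orig:{S}
  [1..1]={S,T1}  "c"  orig:{S}
  [2..2]={S,T1}  "c"  orig:{S}
  [0..1]={X2,X4}  "cc"  orig:{}
  [1..2]={X2,X4}  "cc"  orig:{}
  [0..2]={S}  "ccc"

Original NTs in T[0,2] deriving "ccc": ["S"]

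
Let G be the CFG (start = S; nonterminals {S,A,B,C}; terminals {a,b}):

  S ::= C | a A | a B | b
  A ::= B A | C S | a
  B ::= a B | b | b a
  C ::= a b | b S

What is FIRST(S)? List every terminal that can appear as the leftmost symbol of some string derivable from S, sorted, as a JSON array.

Compute FIRST by fixpoint:
round 1:
  A via A→a: +{a}
  B via B→a B: +{a}
  B via B→b: +{b}
  C via C→a b: +{a}
  C via C→b S: +{b}
  S via S→C: +{a,b}
  S: {a,b}  A: {a}  B: {a,b}  C: {a,b}
round 2:
  A via A→B A: +{b}
  S: {a,b}  A: {a,b}  B: {a,b}  C: {a,b}
round 3: (stable)
  S: {a,b}  A: {a,b}  B: {a,b}  C: {a,b}

FIRST(S) = ["a", "b"]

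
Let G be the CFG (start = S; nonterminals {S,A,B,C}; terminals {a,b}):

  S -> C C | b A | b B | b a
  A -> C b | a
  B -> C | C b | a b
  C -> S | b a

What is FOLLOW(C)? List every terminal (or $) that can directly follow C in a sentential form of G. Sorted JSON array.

FIRST sets, iterate to fixpoint:
[1]
  A via A→a: +{a}
  B via B→a b: +{a}
  C via C→b a: +{b}
  S via S→C C: +{b}
  S: {b}  A: {a}  B: {a}  C: {b}
[2]
  A via A→C b: +{b}
  B via B→C: +{b}
  S: {b}  A: {a,b}  B: {a,b}  C: {b}
[3] done
  S: {b}  A: {a,b}  B: {a,b}  C: {b}

FOLLOW sets:
seed FOLLOW(S) with $
round 1:
  A→C b: FOLLOW(C) ⊇ FIRST(b) = {b}; new: +{b}
  C→S: FOLLOW(S) ⊇ FOLLOW(C) ⊇ {b}; new: +{b}
  S→C C: FOLLOW(C) ⊇ FOLLOW(S) ⊇ {$,b}; new: +{$}
  S→b A: FOLLOW(A) ⊇ FOLLOW(S) ⊇ {$,b}; new: +{$,b}
  S→b B: FOLLOW(B) ⊇ FOLLOW(S) ⊇ {$,b}; new: +{$,b}
  FOLLOW(S)={$,b}  FOLLOW(A)={$,b}  FOLLOW(B)={$,b}  FOLLOW(C)={$,b}
round 2: (stable)
  FOLLOW(S)={$,b}  FOLLOW(A)={$,b}  FOLLOW(B)={$,b}  FOLLOW(C)={$,b}

FOLLOW(C) = ["$", "b"]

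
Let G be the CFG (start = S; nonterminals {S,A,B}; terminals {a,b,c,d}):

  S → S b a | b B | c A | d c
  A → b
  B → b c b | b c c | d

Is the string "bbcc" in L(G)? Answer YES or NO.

CNF form of G:
  S -> S X6 | T0 B | T1 A | T3 T1
  A -> b
  B -> T0 X4 | T0 X5 | d
  T0 -> b
  T1 -> c
  T2 -> a
  T3 -> d
  X4 -> T1 T0
  X5 -> T1 T1
  X6 -> T0 T2

CYK fill:
  cell(0,0) b: {A,T0}  orig:{A}
  cell(1,1) b: {A,T0}  orig:{A}
  cell(2,2) c: {T1}  orig:{}
  cell(3,3) c: {T1}  orig:{}
  cell(0,1) bb: ∅
  cell(1,2) bc: ∅
  cell(2,3) cc: {X5}  orig:{}
  cell(0,2) bbc: ∅
  cell(1,3) bcc: {B}
  cell(0,3) bbcc: {S}

S ∈ T[0,3] ⇒ YES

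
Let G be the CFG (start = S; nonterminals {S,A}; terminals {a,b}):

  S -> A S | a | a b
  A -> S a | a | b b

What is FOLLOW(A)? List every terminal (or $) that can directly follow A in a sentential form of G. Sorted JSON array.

FIRST iteration:
iter 1:
  A via A→a: +{a}
  A via A→b b: +{b}
  S via S→A S: +{a,b}
  S: {a,b}  A: {a,b}
iter 2: (stable)
  S: {a,b}  A: {a,b}

FOLLOW sets:
seed FOLLOW(S) with $
[1]
  A→S a: FOLLOW(S) ⊇ FIRST(a) = {a}; new: +{a}
  S→A S: FOLLOW(A) ⊇ FIRST(S) = {a,b}; new: +{a,b}
  FOLLOW(S)={$,a}  FOLLOW(A)={a,b}
[2] — fixpoint
  FOLLOW(S)={$,a}  FOLLOW(A)={a,b}

FOLLOW(A) = ["a", "b"]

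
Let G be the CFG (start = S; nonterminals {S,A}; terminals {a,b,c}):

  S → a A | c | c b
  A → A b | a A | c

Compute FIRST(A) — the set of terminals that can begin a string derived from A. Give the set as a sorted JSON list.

FIRST iteration:
pass 1:
  A via A→a A: +{a}
  A via A→c: +{c}
  S via S→a A: +{a}
  S via S→c: +{c}
  FIRST[S]={a,c}  FIRST[A]={a,c}
pass 2: (no change)
  FIRST[S]={a,c}  FIRST[A]={a,c}

FIRST(A) = ["a", "c"]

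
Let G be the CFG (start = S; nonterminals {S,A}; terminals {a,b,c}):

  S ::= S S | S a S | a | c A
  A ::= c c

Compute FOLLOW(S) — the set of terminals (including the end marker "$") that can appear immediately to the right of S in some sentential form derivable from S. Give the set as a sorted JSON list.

Compute FIRST by fixpoint:
pass 1:
  A via A→c c: +{c}
  S via S→a: +{a}
  S via S→c A: +{c}
  FIRST[S]={a,c}  FIRST[A]={c}
pass 2: (no change)
  FIRST[S]={a,c}  FIRST[A]={c}

FOLLOW iteration:
FOLLOW(S) := {$}
[1]
  S→S S: FOLLOW(S) ⊇ FIRST(S) = {a,c}; new: +{a,c}
  S→c A: FOLLOW(A) ⊇ FOLLOW(S) ⊇ {$,a,c}; new: +{$,a,c}
  S: {$,a,c}  A: {$,a,c}
[2] — fixpoint
  S: {$,a,c}  A: {$,a,c}

FOLLOW(S) = ["$", "a", "c"]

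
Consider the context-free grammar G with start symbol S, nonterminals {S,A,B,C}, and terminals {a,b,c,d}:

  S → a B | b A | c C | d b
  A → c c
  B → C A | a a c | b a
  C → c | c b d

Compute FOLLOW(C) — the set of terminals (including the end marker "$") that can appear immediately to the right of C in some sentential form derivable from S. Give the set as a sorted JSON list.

FIRST iteration:
[1]
  A via A→c c: +{c}
  B via B→a a c: +{a}
  B via B→b a: +{b}
  C via C→c: +{c}
  S via S→a B: +{a}
  S via S→b A: +{b}
  S via S→c C: +{c}
  S via S→d b: +{d}
  FIRST[S]={a,b,c,d}  FIRST[A]={c}  FIRST[B]={a,b}  FIRST[C]={c}
[2]
  B via B→C A: +{c}
  FIRST[S]={a,b,c,d}  FIRST[A]={c}  FIRST[B]={a,b,c}  FIRST[C]={c}
[3] (stable)
  FIRST[S]={a,b,c,d}  FIRST[A]={c}  FIRST[B]={a,b,c}  FIRST[C]={c}

FOLLOW sets:
FOLLOW(S) := {$}
round 1:
  B→C A: FOLLOW(C) ⊇ FIRST(A) = {c}; new: +{c}
  S→a B: FOLLOW(B) ⊇ FOLLOW(S) ⊇ {$}; new: +{$}
  S→b A: FOLLOW(A) ⊇ FOLLOW(S) ⊇ {$}; new: +{$}
  S→c C: FOLLOW(C) ⊇ FOLLOW(S) ⊇ {$}; new: +{$}
  S: {$}  A: {$}  B: {$}  C: {$,c}
round 2: done
  S: {$}  A: {$}  B: {$}  C: {$,c}

FOLLOW(C) = ["$", "c"]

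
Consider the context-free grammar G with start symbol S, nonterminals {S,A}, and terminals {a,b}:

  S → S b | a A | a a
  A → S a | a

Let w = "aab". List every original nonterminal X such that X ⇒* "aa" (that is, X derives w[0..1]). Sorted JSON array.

CNF form of G:
  S -> S T1 | T0 A | T0 T0
  A -> S T0 | a
  T0 -> a
  T1 -> b

Fill CYK table bottom-up (cells [i..j] with 0 ≤ i ≤ j ≤ 1 only):
  cell(0,0) a: {A,T0}  orig:{A}
  cell(1,1) a: {A,T0}  orig:{A}
  cell(0,1) aa: {S}

Original NTs in T[0,1] deriving "aa": ["S"]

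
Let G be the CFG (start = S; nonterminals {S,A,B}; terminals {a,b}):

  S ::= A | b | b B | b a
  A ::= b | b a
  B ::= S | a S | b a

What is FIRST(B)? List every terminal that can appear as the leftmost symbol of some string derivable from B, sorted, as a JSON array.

Compute FIRST by fixpoint:
round 1:
  A via A→b: +{b}
  B via B→a S: +{a}
  B via B→b a: +{b}
  S via S→A: +{b}
  FIRST[S]={b}  FIRST[A]={b}  FIRST[B]={a,b}
round 2: (stable)
  FIRST[S]={b}  FIRST[A]={b}  FIRST[B]={a,b}

FIRST(B) = ["a", "b"]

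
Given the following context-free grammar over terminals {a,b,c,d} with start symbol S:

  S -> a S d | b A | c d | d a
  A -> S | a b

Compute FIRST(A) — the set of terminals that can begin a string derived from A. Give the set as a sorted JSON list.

FIRST iteration:
iter 1:
  A via A→a b: +{a}
  S via S→a S d: +{a}
  S via S→b A: +{b}
  S via S→c d: +{c}
  S via S→d a: +{d}
  FIRST[S]={a,b,c,d}  FIRST[A]={a}
iter 2:
  A via A→S: +{b,c,d}
  FIRST[S]={a,b,c,d}  FIRST[A]={a,b,c,d}
iter 3: (no change)
  FIRST[S]={a,b,c,d}  FIRST[A]={a,b,c,d}

FIRST(A) = ["a", "b", "c", "d"]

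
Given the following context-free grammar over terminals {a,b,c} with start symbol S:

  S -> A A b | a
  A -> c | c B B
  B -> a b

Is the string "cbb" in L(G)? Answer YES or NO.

Convert to CNF:
  S -> A X4 | a
  A -> T0 X3 | c
  B -> T1 T2
  T0 -> c
  T1 -> a
  T2 -> b
  X3 -> B B
  X4 -> A T2

Fill CYK table bottom-up:
  cell(0,0) c: {A,T0}  orig:{A}
  cell(1,1) b: {T2}  orig:{}
  cell(2,2) b: {T2}  orig:{}
  cell(0,1) cb: {X4}  orig:{}
  cell(1,2) bb: ∅
  cell(0,2) cbb: ∅

S ∉ T[0,2] ⇒ NO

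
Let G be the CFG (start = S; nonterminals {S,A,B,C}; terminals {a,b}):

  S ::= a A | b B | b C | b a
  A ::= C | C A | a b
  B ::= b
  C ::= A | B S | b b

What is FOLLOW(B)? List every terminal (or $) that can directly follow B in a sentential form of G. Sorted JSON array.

FIRST sets, iterate to fixpoint:
round 1:
  A via A→a b: +{a}
  B via B→b: +{b}
  C via C→A: +{a}
  C via C→B S: +{b}
  S via S→a A: +{a}
  S via S→b B: +{b}
  FIRST(S)={a,b}  FIRST(A)={a}  FIRST(B)={b}  FIRST(C)={a,b}
round 2:
  A via A→C: +{b}
  FIRST(S)={a,b}  FIRST(A)={a,b}  FIRST(B)={b}  FIRST(C)={a,b}
round 3: (stable)
  FIRST(S)={a,b}  FIRST(A)={a,b}  FIRST(B)={b}  FIRST(C)={a,b}

Compute FOLLOW by fixpoint:
seed FOLLOW(S) with $
[1]
  A→C A: FOLLOW(C) ⊇ FIRST(A) = {a,b}; new: +{a,b}
  C→A: FOLLOW(A) ⊇ FOLLOW(C) ⊇ {a,b}; new: +{a,b}
  C→B S: FOLLOW(B) ⊇ FIRST(S) = {a,b}; new: +{a,b}
  C→B S: FOLLOW(S) ⊇ FOLLOW(C) ⊇ {a,b}; new: +{a,b}
  S→a A: FOLLOW(A) ⊇ FOLLOW(S) ⊇ {$,a,b}; new: +{$}
  S→b B: FOLLOW(B) ⊇ FOLLOW(S) ⊇ {$,a,b}; new: +{$}
  S→b C: FOLLOW(C) ⊇ FOLLOW(S) ⊇ {$,a,b}; new: +{$}
  FOLLOW[S]={$,a,b}  FOLLOW[A]={$,a,b}  FOLLOW[B]={$,a,b}  FOLLOW[C]={$,a,b}
[2] (stable)
  FOLLOW[S]={$,a,b}  FOLLOW[A]={$,a,b}  FOLLOW[B]={$,a,b}  FOLLOW[C]={$,a,b}

FOLLOW(B) = ["$", "a", "b"]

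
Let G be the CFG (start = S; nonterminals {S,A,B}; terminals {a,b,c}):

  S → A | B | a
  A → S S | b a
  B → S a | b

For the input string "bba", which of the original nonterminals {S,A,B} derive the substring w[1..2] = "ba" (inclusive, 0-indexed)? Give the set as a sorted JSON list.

Convert to CNF:
  S -> S S | S T1 | T0 T1 | a | b
  A -> S S | T0 T1
  B -> S T1 | b
  T0 -> b
  T1 -> a

Fill CYK table bottom-up — only the sub-triangle for w[1..2]:
  cell(1,1) b: {B,S,T0}  orig:{B,S}
  cell(2,2) a: {S,T1}  orig:{S}
  cell(1,2) ba: {A,B,S}

Original NTs in T[1,2] deriving "ba": ["A", "B", "S"]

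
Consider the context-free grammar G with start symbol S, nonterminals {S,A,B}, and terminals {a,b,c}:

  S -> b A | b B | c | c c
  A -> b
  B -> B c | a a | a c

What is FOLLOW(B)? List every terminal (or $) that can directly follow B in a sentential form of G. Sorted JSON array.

FIRST sets, iterate to fixpoint:
[1]
  A via A→b: +{b}
  B via B→a a: +{a}
  S via S→b A: +{b}
  S via S→c: +{c}
  FIRST(S)={b,c}  FIRST(A)={b}  FIRST(B)={a}
[2] (stable)
  FIRST(S)={b,c}  FIRST(A)={b}  FIRST(B)={a}

FOLLOW sets:
initialize: $ ∈ FOLLOW(S)
round 1:
  B→B c: FOLLOW(B) ⊇ FIRST(c) = {c}; new: +{c}
  S→b A: FOLLOW(A) ⊇ FOLLOW(S) ⊇ {$}; new: +{$}
  S→b B: FOLLOW(B) ⊇ FOLLOW(S) ⊇ {$}; new: +{$}
  FOLLOW(S)={$}  FOLLOW(A)={$}  FOLLOW(B)={$,c}
round 2: done
  FOLLOW(S)={$}  FOLLOW(A)={$}  FOLLOW(B)={$,c}

FOLLOW(B) = ["$", "c"]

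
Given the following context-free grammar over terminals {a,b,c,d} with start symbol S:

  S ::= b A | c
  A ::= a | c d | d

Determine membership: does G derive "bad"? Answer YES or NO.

CNF form of G:
  S -> T2 A | c
  A -> T0 T1 | a | d
  T0 -> c
  T1 -> d
  T2 -> b

Fill CYK table bottom-up:
  T[0,0] 'b' = {T2}  orig:{}
  T[1,1] 'a' = {A}
  T[2,2] 'd' = {A,T1}  orig:{A}
  T[0,1] 'ba' = {S}
  T[1,2] 'ad' = ∅
  T[0,2] 'bad' = ∅

S ∉ T[0,2] ⇒ NO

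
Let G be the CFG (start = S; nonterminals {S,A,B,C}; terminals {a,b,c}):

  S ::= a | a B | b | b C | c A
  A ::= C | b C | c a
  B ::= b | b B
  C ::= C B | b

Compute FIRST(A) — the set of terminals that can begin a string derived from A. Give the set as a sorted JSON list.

FIRST iteration:
round 1:
  A via A→b C: +{b}
  A via A→c a: +{c}
  B via B→b: +{b}
  C via C→b: +{b}
  S via S→a: +{a}
  S via S→b: +{b}
  S via S→c A: +{c}
  S: {a,b,c}  A: {b,c}  B: {b}  C: {b}
round 2: done
  S: {a,b,c}  A: {b,c}  B: {b}  C: {b}

FIRST(A) = ["b", "c"]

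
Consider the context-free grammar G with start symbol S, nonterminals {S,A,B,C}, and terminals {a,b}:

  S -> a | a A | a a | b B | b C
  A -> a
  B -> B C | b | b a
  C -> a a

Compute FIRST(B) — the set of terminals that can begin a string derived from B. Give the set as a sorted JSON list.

FIRST iteration:
round 1:
  A via A→a: +{a}
  B via B→b: +{b}
  C via C→a a: +{a}
  S via S→a: +{a}
  S via S→b B: +{b}
  FIRST(S)={a,b}  FIRST(A)={a}  FIRST(B)={b}  FIRST(C)={a}
round 2: — fixpoint
  FIRST(S)={a,b}  FIRST(A)={a}  FIRST(B)={b}  FIRST(C)={a}

FIRST(B) = ["b"]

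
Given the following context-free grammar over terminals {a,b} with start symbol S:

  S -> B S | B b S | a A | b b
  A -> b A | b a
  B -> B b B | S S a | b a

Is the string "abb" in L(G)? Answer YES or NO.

Convert to CNF:
  S -> B S | B X4 | T0 T0 | T1 A
  A -> T0 A | T0 T1
  B -> B X2 | S X3 | T0 T1
  T0 -> b
  T1 -> a
  X2 -> T0 B
  X3 -> S T1
  X4 -> T0 S

Fill CYK table bottom-up:
  [0..0]={T1}  "a"  orig:{}
  [1..1]={T0}  "b"  orig:{}
  [2..2]={T0}  "b"  orig:{}
  [0..1]=∅  "ab"
  [1..2]={S}  "bb"
  [0..2]=∅  "abb"

S ∉ T[0,2] ⇒ NO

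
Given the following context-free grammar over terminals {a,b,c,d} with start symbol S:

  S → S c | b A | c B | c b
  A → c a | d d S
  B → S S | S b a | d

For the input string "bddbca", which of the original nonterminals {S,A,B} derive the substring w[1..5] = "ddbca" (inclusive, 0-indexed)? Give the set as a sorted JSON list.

CNF form of G:
  S -> S T0 | T0 B | T0 T3 | T3 A
  A -> T0 T1 | T2 X4
  B -> S S | S X5 | d
  T0 -> c
  T1 -> a
  T2 -> d
  T3 -> b
  X4 -> T2 S
  X5 -> T3 T1

CYK fill (cells [i..j] with 1 ≤ i ≤ j ≤ 5 only):
  cell(1,1) d: {B,T2}  orig:{B}
  cell(2,2) d: {B,T2}  orig:{B}
  cell(3,3) b: {T3}  orig:{}
  cell(4,4) c: {T0}  orig:{}
  cell(5,5) a: {T1}  orig:{}
  cell(1,2) dd: ∅
  cell(2,3) db: ∅
  cell(3,4) bc: ∅
  cell(4,5) ca: {A}
  cell(1,3) ddb: ∅
  cell(2,4) dbc: ∅
  cell(3,5) bca: {S}
  cell(1,4) ddbc: ∅
  cell(2,5) dbca: {X4}  orig:{}
  cell(1,5) ddbca: {A}

Original NTs in T[1,5] deriving "ddbca": ["A"]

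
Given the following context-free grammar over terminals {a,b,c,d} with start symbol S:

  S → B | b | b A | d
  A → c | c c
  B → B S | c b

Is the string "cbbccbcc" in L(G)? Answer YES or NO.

CNF form of G:
  S -> B S | T0 T1 | T1 A | b | d
  A -> T0 T0 | c
  B -> B S | T0 T1
  T0 -> c
  T1 -> b

CYK table (by increasing span):
  T[0,0] 'c' = {A,T0}  orig:{A}
  T[1,1] 'b' = {S,T1}  orig:{S}
  T[2,2] 'b' = {S,T1}  orig:{S}
  T[3,3] 'c' = {A,T0}  orig:{A}
  T[4,4] 'c' = {A,T0}  orig:{A}
  T[5,5] 'b' = {S,T1}  orig:{S}
  T[6,6] 'c' = {A,T0}  orig:{A}
  T[7,7] 'c' = {A,T0}  orig:{A}
  T[0,1] 'cb' = {B,S}
  T[1,2] 'bb' = ∅
  T[2,3] 'bc' = {S}
  T[3,4] 'cc' = {A}
  T[4,5] 'cb' = {B,S}
  T[5,6] 'bc' = {S}
  T[6,7] 'cc' = {A}
  T[0,2] 'cbb' = {B,S}
  T[1,3] 'bbc' = ∅
  T[2,4] 'bcc' = {S}
  T[3,5] 'ccb' = ∅
  T[4,6] 'cbc' = ∅
  T[5,7] 'bcc' = {S}
  T[0,3] 'cbbc' = {B,S}
  T[1,4] 'bbcc' = ∅
  T[2,5] 'bccb' = ∅
  T[3,6] 'ccbc' = ∅
  T[4,7] 'cbcc' = ∅
  T[0,4] 'cbbcc' = {B,S}
  T[1,5] 'bbccb' = ∅
  T[2,6] 'bccbc' = ∅
  T[3,7] 'ccbcc' = ∅
  T[0,5] 'cbbccb' = {B,S}
  T[1,6] 'bbccbc' = ∅
  T[2,7] 'bccbcc' = ∅
  T[0,6] 'cbbccbc' = {B,S}
  T[1,7] 'bbccbcc' = ∅
  T[0,7] 'cbbccbcc' = {B,S}

S ∈ T[0,7] ⇒ YES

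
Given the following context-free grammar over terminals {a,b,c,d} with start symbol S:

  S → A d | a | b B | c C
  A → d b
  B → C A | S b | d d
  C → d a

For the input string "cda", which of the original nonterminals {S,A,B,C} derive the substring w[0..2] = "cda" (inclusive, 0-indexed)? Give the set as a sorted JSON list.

Convert to CNF:
  S -> A T0 | T1 B | T3 C | a
  A -> T0 T1
  B -> C A | S T1 | T0 T0
  C -> T0 T2
  T0 -> d
  T1 -> b
  T2 -> a
  T3 -> c

CYK table (by increasing span) — only the sub-triangle for w[0..2]:
  [0..0]={T3}  "c"  orig:{}
  [1..1]={T0}  "d"  orig:{}
  [2..2]={S,T2}  "a"  orig:{S}
  [0..1]=∅  "cd"
  [1..2]={C}  "da"
  [0..2]={S}  "cda"

Original NTs in T[0,2] deriving "cda": ["S"]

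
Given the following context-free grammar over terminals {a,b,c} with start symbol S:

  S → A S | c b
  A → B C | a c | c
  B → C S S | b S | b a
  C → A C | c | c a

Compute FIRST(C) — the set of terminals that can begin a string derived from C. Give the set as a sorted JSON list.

FIRST iteration:
pass 1:
  A via A→a c: +{a}
  A via A→c: +{c}
  B via B→b S: +{b}
  C via C→A C: +{a,c}
  S via S→A S: +{a,c}
  FIRST[S]={a,c}  FIRST[A]={a,c}  FIRST[B]={b}  FIRST[C]={a,c}
pass 2:
  A via A→B C: +{b}
  B via B→C S S: +{a,c}
  C via C→A C: +{b}
  S via S→A S: +{b}
  FIRST[S]={a,b,c}  FIRST[A]={a,b,c}  FIRST[B]={a,b,c}  FIRST[C]={a,b,c}
pass 3: done
  FIRST[S]={a,b,c}  FIRST[A]={a,b,c}  FIRST[B]={a,b,c}  FIRST[C]={a,b,c}

FIRST(C) = ["a", "b", "c"]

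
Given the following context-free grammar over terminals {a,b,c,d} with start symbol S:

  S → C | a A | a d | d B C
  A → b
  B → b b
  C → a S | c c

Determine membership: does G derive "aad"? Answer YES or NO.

CNF form of G:
  S -> T1 A | T1 S | T1 T3 | T2 T2 | T3 X4
  A -> b
  B -> T0 T0
  C -> T1 S | T2 T2
  T0 -> b
  T1 -> a
  T2 -> c
  T3 -> d
  X4 -> B C

CYK fill:
  [0..0]={T1}  "a"  orig:{}
  [1..1]={T1}  "a"  orig:{}
  [2..2]={T3}  "d"  orig:{}
  [0..1]=∅  "aa"
  [1..2]={S}  "ad"
  [0..2]={C,S}  "aad"

S ∈ T[0,2] ⇒ YES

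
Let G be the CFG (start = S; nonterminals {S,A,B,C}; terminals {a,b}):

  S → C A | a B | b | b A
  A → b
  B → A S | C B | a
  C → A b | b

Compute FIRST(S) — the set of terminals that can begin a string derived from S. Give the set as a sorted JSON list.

FIRST sets, iterate to fixpoint:
pass 1:
  A via A→b: +{b}
  B via B→A S: +{b}
  B via B→a: +{a}
  C via C→A b: +{b}
  S via S→C A: +{b}
  S via S→a B: +{a}
  S: {a,b}  A: {b}  B: {a,b}  C: {b}
pass 2: — fixpoint
  S: {a,b}  A: {b}  B: {a,b}  C: {b}

FIRST(S) = ["a", "b"]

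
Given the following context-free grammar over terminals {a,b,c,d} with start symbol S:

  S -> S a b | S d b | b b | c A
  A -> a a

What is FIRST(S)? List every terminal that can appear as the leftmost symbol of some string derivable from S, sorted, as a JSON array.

FIRST iteration:
pass 1:
  A via A→a a: +{a}
  S via S→b b: +{b}
  S via S→c A: +{c}
  S: {b,c}  A: {a}
pass 2: — fixpoint
  S: {b,c}  A: {a}

FIRST(S) = ["b", "c"]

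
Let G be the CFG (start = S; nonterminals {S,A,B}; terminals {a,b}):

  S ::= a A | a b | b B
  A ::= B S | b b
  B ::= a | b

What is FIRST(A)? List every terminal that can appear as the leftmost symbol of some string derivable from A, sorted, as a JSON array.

FIRST iteration:
[1]
  A via A→b b: +{b}
  B via B→a: +{a}
  B via B→b: +{b}
  S via S→a A: +{a}
  S via S→b B: +{b}
  FIRST(S)={a,b}  FIRST(A)={b}  FIRST(B)={a,b}
[2]
  A via A→B S: +{a}
  FIRST(S)={a,b}  FIRST(A)={a,b}  FIRST(B)={a,b}
[3] (stable)
  FIRST(S)={a,b}  FIRST(A)={a,b}  FIRST(B)={a,b}

FIRST(A) = ["a", "b"]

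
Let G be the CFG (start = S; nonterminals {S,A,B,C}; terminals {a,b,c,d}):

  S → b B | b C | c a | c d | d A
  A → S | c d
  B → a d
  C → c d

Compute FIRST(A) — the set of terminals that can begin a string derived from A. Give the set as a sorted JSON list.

FIRST sets, iterate to fixpoint:
pass 1:
  A via A→c d: +{c}
  B via B→a d: +{a}
  C via C→c d: +{c}
  S via S→b B: +{b}
  S via S→c a: +{c}
  S via S→d A: +{d}
  FIRST[S]={b,c,d}  FIRST[A]={c}  FIRST[B]={a}  FIRST[C]={c}
pass 2:
  A via A→S: +{b,d}
  FIRST[S]={b,c,d}  FIRST[A]={b,c,d}  FIRST[B]={a}  FIRST[C]={c}
pass 3: (no change)
  FIRST[S]={b,c,d}  FIRST[A]={b,c,d}  FIRST[B]={a}  FIRST[C]={c}

FIRST(A) = ["b", "c", "d"]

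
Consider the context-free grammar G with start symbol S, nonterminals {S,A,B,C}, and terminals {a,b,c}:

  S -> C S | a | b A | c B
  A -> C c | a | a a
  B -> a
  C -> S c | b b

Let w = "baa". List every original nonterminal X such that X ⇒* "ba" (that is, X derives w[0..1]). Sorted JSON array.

Convert to CNF:
  S -> C S | T0 B | T2 A | a
  A -> C T0 | T1 T1 | a
  B -> a
  C -> S T0 | T2 T2
  T0 -> c
  T1 -> a
  T2 -> b

Fill CYK table bottom-up, restricted to cells inside w[0..1]:
  [0..0]={T2}  "b"  orig:{}
  [1..1]={A,B,S,T1}  "a"  orig:{A,B,S}
  [0..1]={S}  "ba"

Original NTs in T[0,1] deriving "ba": ["S"]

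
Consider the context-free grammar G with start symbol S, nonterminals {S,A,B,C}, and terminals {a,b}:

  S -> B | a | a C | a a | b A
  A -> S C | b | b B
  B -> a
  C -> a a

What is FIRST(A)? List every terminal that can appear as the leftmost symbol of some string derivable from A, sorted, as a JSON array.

FIRST sets, iterate to fixpoint:
[1]
  A via A→b: +{b}
  B via B→a: +{a}
  C via C→a a: +{a}
  S via S→B: +{a}
  S via S→b A: +{b}
  S: {a,b}  A: {b}  B: {a}  C: {a}
[2]
  A via A→S C: +{a}
  S: {a,b}  A: {a,b}  B: {a}  C: {a}
[3] — fixpoint
  S: {a,b}  A: {a,b}  B: {a}  C: {a}

FIRST(A) = ["a", "b"]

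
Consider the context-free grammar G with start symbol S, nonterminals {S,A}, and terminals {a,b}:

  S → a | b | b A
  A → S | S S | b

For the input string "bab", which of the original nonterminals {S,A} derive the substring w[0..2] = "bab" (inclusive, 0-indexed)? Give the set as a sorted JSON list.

Convert to CNF:
  S -> T0 A | a | b
  A -> S S | T0 A | a | b
  T0 -> b

Fill CYK table bottom-up, restricted to cells inside w[0..2]:
  cell(0,0) b: {A,S,T0}  orig:{A,S}
  cell(1,1) a: {A,S}
  cell(2,2) b: {A,S,T0}  orig:{A,S}
  cell(0,1) ba: {A,S}
  cell(1,2) ab: {A}
  cell(0,2) bab: {A,S}

Original NTs in T[0,2] deriving "bab": ["A", "S"]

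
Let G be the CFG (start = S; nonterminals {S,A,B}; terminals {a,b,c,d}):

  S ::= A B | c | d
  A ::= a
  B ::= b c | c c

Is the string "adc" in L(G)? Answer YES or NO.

CNF form of G:
  S -> A B | c | d
  A -> a
  B -> T0 T1 | T1 T1
  T0 -> b
  T1 -> c

CYK fill:
  [0..0]={A}  "a"
  [1..1]={S}  "d"
  [2..2]={S,T1}  "c"  orig:{S}
  [0..1]=∅  "ad"
  [1..2]=∅  "dc"
  [0..2]=∅  "adc"

S ∉ T[0,2] ⇒ NO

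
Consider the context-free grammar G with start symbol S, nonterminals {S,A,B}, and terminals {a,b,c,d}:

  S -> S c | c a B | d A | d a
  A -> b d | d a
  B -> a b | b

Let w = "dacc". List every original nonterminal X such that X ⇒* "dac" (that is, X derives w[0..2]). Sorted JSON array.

Convert to CNF:
  S -> S T3 | T1 A | T1 T2 | T3 X4
  A -> T0 T1 | T1 T2
  B -> T2 T0 | b
  T0 -> b
  T1 -> d
  T2 -> a
  T3 -> c
  X4 -> T2 B

CYK table (by increasing span) (cells [i..j] with 0 ≤ i ≤ j ≤ 2 only):
  [0..0]={T1}  "d"  orig:{}
  [1..1]={T2}  "a"  orig:{}
  [2..2]={T3}  "c"  orig:{}
  [0..1]={A,S}  "da"
  [1..2]=∅  "ac"
  [0..2]={S}  "dac"

Original NTs in T[0,2] deriving "dac": ["S"]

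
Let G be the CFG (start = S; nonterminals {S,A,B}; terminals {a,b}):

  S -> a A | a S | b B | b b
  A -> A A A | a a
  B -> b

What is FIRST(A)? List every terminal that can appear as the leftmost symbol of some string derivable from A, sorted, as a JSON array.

FIRST iteration:
[1]
  A via A→a a: +{a}
  B via B→b: +{b}
  S via S→a A: +{a}
  S via S→b B: +{b}
  FIRST(S)={a,b}  FIRST(A)={a}  FIRST(B)={b}
[2] (stable)
  FIRST(S)={a,b}  FIRST(A)={a}  FIRST(B)={b}

FIRST(A) = ["a"]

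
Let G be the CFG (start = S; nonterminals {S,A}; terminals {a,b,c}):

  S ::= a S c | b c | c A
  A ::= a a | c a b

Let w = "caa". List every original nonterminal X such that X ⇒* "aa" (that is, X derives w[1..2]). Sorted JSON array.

Convert to CNF:
  S -> T0 X4 | T1 A | T2 T1
  A -> T0 T0 | T1 X3
  T0 -> a
  T1 -> c
  T2 -> b
  X3 -> T0 T2
  X4 -> S T1

CYK table (by increasing span) (cells [i..j] with 1 ≤ i ≤ j ≤ 2 only):
  [1..1]={T0}  "a"  orig:{}
  [2..2]={T0}  "a"  orig:{}
  [1..2]={A}  "aa"

Original NTs in T[1,2] deriving "aa": ["A"]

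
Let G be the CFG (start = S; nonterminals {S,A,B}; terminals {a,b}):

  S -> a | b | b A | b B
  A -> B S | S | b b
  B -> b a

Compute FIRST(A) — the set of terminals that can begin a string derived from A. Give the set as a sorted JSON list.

FIRST iteration:
round 1:
  A via A→b b: +{b}
  B via B→b a: +{b}
  S via S→a: +{a}
  S via S→b: +{b}
  S: {a,b}  A: {b}  B: {b}
round 2:
  A via A→S: +{a}
  S: {a,b}  A: {a,b}  B: {b}
round 3: (stable)
  S: {a,b}  A: {a,b}  B: {b}

FIRST(A) = ["a", "b"]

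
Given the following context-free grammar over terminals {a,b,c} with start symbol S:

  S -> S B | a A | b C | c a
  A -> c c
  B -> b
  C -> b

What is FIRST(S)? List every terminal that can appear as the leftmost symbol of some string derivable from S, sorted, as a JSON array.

FIRST iteration:
pass 1:
  A via A→c c: +{c}
  B via B→b: +{b}
  C via C→b: +{b}
  S via S→a A: +{a}
  S via S→b C: +{b}
  S via S→c a: +{c}
  FIRST(S)={a,b,c}  FIRST(A)={c}  FIRST(B)={b}  FIRST(C)={b}
pass 2: (stable)
  FIRST(S)={a,b,c}  FIRST(A)={c}  FIRST(B)={b}  FIRST(C)={b}

FIRST(S) = ["a", "b", "c"]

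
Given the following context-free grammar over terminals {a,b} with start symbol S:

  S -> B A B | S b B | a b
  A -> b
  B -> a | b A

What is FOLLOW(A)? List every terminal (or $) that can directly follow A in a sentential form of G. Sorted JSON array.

FIRST sets, iterate to fixpoint:
iter 1:
  A via A→b: +{b}
  B via B→a: +{a}
  B via B→b A: +{b}
  S via S→B A B: +{a,b}
  S: {a,b}  A: {b}  B: {a,b}
iter 2: — fixpoint
  S: {a,b}  A: {b}  B: {a,b}

Compute FOLLOW by fixpoint:
seed FOLLOW(S) with $
round 1:
  S→B A B: FOLLOW(B) ⊇ FIRST(A) = {b}; new: +{b}
  S→B A B: FOLLOW(A) ⊇ FIRST(B) = {a,b}; new: +{a,b}
  S→B A B: FOLLOW(B) ⊇ FOLLOW(S) ⊇ {$}; new: +{$}
  S→S b B: FOLLOW(S) ⊇ FIRST(b) = {b}; new: +{b}
  S: {$,b}  A: {a,b}  B: {$,b}
round 2:
  B→b A: FOLLOW(A) ⊇ FOLLOW(B) ⊇ {$,b}; new: +{$}
  S: {$,b}  A: {$,a,b}  B: {$,b}
round 3: (stable)
  S: {$,b}  A: {$,a,b}  B: {$,b}

FOLLOW(A) = ["$", "a", "b"]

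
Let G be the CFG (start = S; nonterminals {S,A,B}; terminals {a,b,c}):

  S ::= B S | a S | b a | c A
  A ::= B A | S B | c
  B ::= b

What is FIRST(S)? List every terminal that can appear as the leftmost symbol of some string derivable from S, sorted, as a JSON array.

FIRST iteration:
pass 1:
  A via A→c: +{c}
  B via B→b: +{b}
  S via S→B S: +{b}
  S via S→a S: +{a}
  S via S→c A: +{c}
  FIRST[S]={a,b,c}  FIRST[A]={c}  FIRST[B]={b}
pass 2:
  A via A→B A: +{b}
  A via A→S B: +{a}
  FIRST[S]={a,b,c}  FIRST[A]={a,b,c}  FIRST[B]={b}
pass 3: — fixpoint
  FIRST[S]={a,b,c}  FIRST[A]={a,b,c}  FIRST[B]={b}

FIRST(S) = ["a", "b", "c"]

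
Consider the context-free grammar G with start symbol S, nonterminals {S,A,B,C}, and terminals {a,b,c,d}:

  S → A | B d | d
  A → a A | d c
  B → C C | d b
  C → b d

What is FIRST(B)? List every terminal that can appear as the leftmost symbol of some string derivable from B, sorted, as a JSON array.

FIRST iteration:
pass 1:
  A via A→a A: +{a}
  A via A→d c: +{d}
  B via B→d b: +{d}
  C via C→b d: +{b}
  S via S→A: +{a,d}
  FIRST[S]={a,d}  FIRST[A]={a,d}  FIRST[B]={d}  FIRST[C]={b}
pass 2:
  B via B→C C: +{b}
  S via S→B d: +{b}
  FIRST[S]={a,b,d}  FIRST[A]={a,d}  FIRST[B]={b,d}  FIRST[C]={b}
pass 3: — fixpoint
  FIRST[S]={a,b,d}  FIRST[A]={a,d}  FIRST[B]={b,d}  FIRST[C]={b}

FIRST(B) = ["b", "d"]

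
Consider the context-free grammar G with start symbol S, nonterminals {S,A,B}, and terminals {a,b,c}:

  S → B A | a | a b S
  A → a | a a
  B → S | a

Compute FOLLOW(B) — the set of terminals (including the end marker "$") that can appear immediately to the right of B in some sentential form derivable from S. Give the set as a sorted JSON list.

FIRST iteration:
iter 1:
  A via A→a: +{a}
  B via B→a: +{a}
  S via S→B A: +{a}
  FIRST[S]={a}  FIRST[A]={a}  FIRST[B]={a}
iter 2: (no change)
  FIRST[S]={a}  FIRST[A]={a}  FIRST[B]={a}

FOLLOW sets:
initialize: $ ∈ FOLLOW(S)
pass 1:
  S→B A: FOLLOW(B) ⊇ FIRST(A) = {a}; new: +{a}
  S→B A: FOLLOW(A) ⊇ FOLLOW(S) ⊇ {$}; new: +{$}
  FOLLOW(S)={$}  FOLLOW(A)={$}  FOLLOW(B)={a}
pass 2:
  B→S: FOLLOW(S) ⊇ FOLLOW(B) ⊇ {a}; new: +{a}
  S→B A: FOLLOW(A) ⊇ FOLLOW(S) ⊇ {$,a}; new: +{a}
  FOLLOW(S)={$,a}  FOLLOW(A)={$,a}  FOLLOW(B)={a}
pass 3: — fixpoint
  FOLLOW(S)={$,a}  FOLLOW(A)={$,a}  FOLLOW(B)={a}

FOLLOW(B) = ["a"]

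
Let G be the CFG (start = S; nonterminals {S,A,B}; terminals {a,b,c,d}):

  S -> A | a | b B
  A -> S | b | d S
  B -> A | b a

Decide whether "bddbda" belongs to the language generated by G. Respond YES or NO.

Convert to CNF:
  S -> T0 B | T1 S | a | b
  A -> T0 B | T1 S | a | b
  B -> T0 B | T0 T2 | T1 S | a | b
  T0 -> b
  T1 -> d
  T2 -> a

CYK table (by increasing span):
  T[0,0] 'b' = {A,B,S,T0}  orig:{A,B,S}
  T[1,1] 'd' = {T1}  orig:{}
  T[2,2] 'd' = {T1}  orig:{}
  T[3,3] 'b' = {A,B,S,T0}  orig:{A,B,S}
  T[4,4] 'd' = {T1}  orig:{}
  T[5,5] 'a' = {A,B,S,T2}  orig:{A,B,S}
  T[0,1] 'bd' = ∅
  T[1,2] 'dd' = ∅
  T[2,3] 'db' = {A,B,S}
  T[3,4] 'bd' = ∅
  T[4,5] 'da' = {A,B,S}
  T[0,2] 'bdd' = ∅
  T[1,3] 'ddb' = {A,B,S}
  T[2,4] 'dbd' = ∅
  T[3,5] 'bda' = {A,B,S}
  T[0,3] 'bddb' = {A,B,S}
  T[1,4] 'ddbd' = ∅
  T[2,5] 'dbda' = {A,B,S}
  T[0,4] 'bddbd' = ∅
  T[1,5] 'ddbda' = {A,B,S}
  T[0,5] 'bddbda' = {A,B,S}

S ∈ T[0,5] ⇒ YES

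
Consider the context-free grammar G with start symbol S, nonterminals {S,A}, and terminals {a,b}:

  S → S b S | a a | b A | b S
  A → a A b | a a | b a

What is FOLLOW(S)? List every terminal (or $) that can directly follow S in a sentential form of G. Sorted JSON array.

FIRST iteration:
pass 1:
  A via A→a A b: +{a}
  A via A→b a: +{b}
  S via S→a a: +{a}
  S via S→b A: +{b}
  FIRST[S]={a,b}  FIRST[A]={a,b}
pass 2: (stable)
  FIRST[S]={a,b}  FIRST[A]={a,b}

FOLLOW sets:
seed FOLLOW(S) with $
pass 1:
  A→a A b: FOLLOW(A) ⊇ FIRST(b) = {b}; new: +{b}
  S→S b S: FOLLOW(S) ⊇ FIRST(b) = {b}; new: +{b}
  S→b A: FOLLOW(A) ⊇ FOLLOW(S) ⊇ {$,b}; new: +{$}
  FOLLOW(S)={$,b}  FOLLOW(A)={$,b}
pass 2: (stable)
  FOLLOW(S)={$,b}  FOLLOW(A)={$,b}

FOLLOW(S) = ["$", "b"]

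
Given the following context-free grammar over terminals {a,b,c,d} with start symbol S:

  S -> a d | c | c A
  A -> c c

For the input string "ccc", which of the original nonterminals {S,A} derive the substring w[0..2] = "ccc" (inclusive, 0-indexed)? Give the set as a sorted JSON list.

CNF form of G:
  S -> T0 A | T1 T2 | c
  A -> T0 T0
  T0 -> c
  T1 -> a
  T2 -> d

CYK fill — only the sub-triangle for w[0..2]:
  [0..0]={S,T0}  "c"  orig:{S}
  [1..1]={S,T0}  "c"  orig:{S}
  [2..2]={S,T0}  "c"  orig:{S}
  [0..1]={A}  "cc"
  [1..2]={A}  "cc"
  [0..2]={S}  "ccc"

Original NTs in T[0,2] deriving "ccc": ["S"]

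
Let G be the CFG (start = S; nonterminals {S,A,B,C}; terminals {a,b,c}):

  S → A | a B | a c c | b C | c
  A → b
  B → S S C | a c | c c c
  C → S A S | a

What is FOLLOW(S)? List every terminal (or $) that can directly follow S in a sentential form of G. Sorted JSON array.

FIRST sets, iterate to fixpoint:
round 1:
  A via A→b: +{b}
  B via B→a c: +{a}
  B via B→c c c: +{c}
  C via C→a: +{a}
  S via S→A: +{b}
  S via S→a B: +{a}
  S via S→c: +{c}
  S: {a,b,c}  A: {b}  B: {a,c}  C: {a}
round 2:
  B via B→S S C: +{b}
  C via C→S A S: +{b,c}
  S: {a,b,c}  A: {b}  B: {a,b,c}  C: {a,b,c}
round 3: (stable)
  S: {a,b,c}  A: {b}  B: {a,b,c}  C: {a,b,c}

FOLLOW sets:
initialize: $ ∈ FOLLOW(S)
pass 1:
  B→S S C: FOLLOW(S) ⊇ FIRST(S) = {a,b,c}; new: +{a,b,c}
  C→S A S: FOLLOW(A) ⊇ FIRST(S) = {a,b,c}; new: +{a,b,c}
  S→A: FOLLOW(A) ⊇ FOLLOW(S) ⊇ {$,a,b,c}; new: +{$}
  S→a B: FOLLOW(B) ⊇ FOLLOW(S) ⊇ {$,a,b,c}; new: +{$,a,b,c}
  S→b C: FOLLOW(C) ⊇ FOLLOW(S) ⊇ {$,a,b,c}; new: +{$,a,b,c}
  S: {$,a,b,c}  A: {$,a,b,c}  B: {$,a,b,c}  C: {$,a,b,c}
pass 2: (no change)
  S: {$,a,b,c}  A: {$,a,b,c}  B: {$,a,b,c}  C: {$,a,b,c}

FOLLOW(S) = ["$", "a", "b", "c"]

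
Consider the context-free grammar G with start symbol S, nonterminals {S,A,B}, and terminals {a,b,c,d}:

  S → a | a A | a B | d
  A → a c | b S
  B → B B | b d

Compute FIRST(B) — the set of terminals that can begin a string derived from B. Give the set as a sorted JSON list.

Compute FIRST by fixpoint:
round 1:
  A via A→a c: +{a}
  A via A→b S: +{b}
  B via B→b d: +{b}
  S via S→a: +{a}
  S via S→d: +{d}
  FIRST[S]={a,d}  FIRST[A]={a,b}  FIRST[B]={b}
round 2: (stable)
  FIRST[S]={a,d}  FIRST[A]={a,b}  FIRST[B]={b}

FIRST(B) = ["b"]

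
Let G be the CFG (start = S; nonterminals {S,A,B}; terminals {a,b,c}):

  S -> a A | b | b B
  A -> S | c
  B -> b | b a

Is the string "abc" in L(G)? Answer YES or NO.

Convert to CNF:
  S -> T0 A | T1 B | b
  A -> T0 A | T1 B | b | c
  B -> T1 T0 | b
  T0 -> a
  T1 -> b

CYK table (by increasing span):
  T[0,0] 'a' = {T0}  orig:{}
  T[1,1] 'b' = {A,B,S,T1}  orig:{A,B,S}
  T[2,2] 'c' = {A}
  T[0,1] 'ab' = {A,S}
  T[1,2] 'bc' = ∅
  T[0,2] 'abc' = ∅

S ∉ T[0,2] ⇒ NO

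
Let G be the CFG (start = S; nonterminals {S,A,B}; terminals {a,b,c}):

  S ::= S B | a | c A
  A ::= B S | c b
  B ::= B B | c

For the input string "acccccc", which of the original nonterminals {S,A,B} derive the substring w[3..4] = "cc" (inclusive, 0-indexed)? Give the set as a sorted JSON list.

Convert to CNF:
  S -> S B | T0 A | a
  A -> B S | T0 T1
  B -> B B | c
  T0 -> c
  T1 -> b

Fill CYK table bottom-up, restricted to cells inside w[3..4]:
  T[3,3] 'c' = {B,T0}  orig:{B}
  T[4,4] 'c' = {B,T0}  orig:{B}
  T[3,4] 'cc' = {B}

Original NTs in T[3,4] deriving "cc": ["B"]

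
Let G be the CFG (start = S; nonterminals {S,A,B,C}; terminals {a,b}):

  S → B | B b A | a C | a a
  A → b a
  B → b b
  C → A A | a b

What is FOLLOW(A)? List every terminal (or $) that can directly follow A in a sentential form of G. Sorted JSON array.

FIRST sets, iterate to fixpoint:
[1]
  A via A→b a: +{b}
  B via B→b b: +{b}
  C via C→A A: +{b}
  C via C→a b: +{a}
  S via S→B: +{b}
  S via S→a C: +{a}
  S: {a,b}  A: {b}  B: {b}  C: {a,b}
[2] (stable)
  S: {a,b}  A: {b}  B: {b}  C: {a,b}

Compute FOLLOW by fixpoint:
FOLLOW(S) := {$}
pass 1:
  C→A A: FOLLOW(A) ⊇ FIRST(A) = {b}; new: +{b}
  S→B: FOLLOW(B) ⊇ FOLLOW(S) ⊇ {$}; new: +{$}
  S→B b A: FOLLOW(B) ⊇ FIRST(b) = {b}; new: +{b}
  S→B b A: FOLLOW(A) ⊇ FOLLOW(S) ⊇ {$}; new: +{$}
  S→a C: FOLLOW(C) ⊇ FOLLOW(S) ⊇ {$}; new: +{$}
  FOLLOW(S)={$}  FOLLOW(A)={$,b}  FOLLOW(B)={$,b}  FOLLOW(C)={$}
pass 2: — fixpoint
  FOLLOW(S)={$}  FOLLOW(A)={$,b}  FOLLOW(B)={$,b}  FOLLOW(C)={$}

FOLLOW(A) = ["$", "b"]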